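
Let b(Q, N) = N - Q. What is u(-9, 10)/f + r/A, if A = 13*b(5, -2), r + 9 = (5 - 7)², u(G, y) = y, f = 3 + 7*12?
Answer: 1345/7917 ≈ 0.16989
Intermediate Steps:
f = 87 (f = 3 + 84 = 87)
r = -5 (r = -9 + (5 - 7)² = -9 + (-2)² = -9 + 4 = -5)
A = -91 (A = 13*(-2 - 1*5) = 13*(-2 - 5) = 13*(-7) = -91)
u(-9, 10)/f + r/A = 10/87 - 5/(-91) = 10*(1/87) - 5*(-1/91) = 10/87 + 5/91 = 1345/7917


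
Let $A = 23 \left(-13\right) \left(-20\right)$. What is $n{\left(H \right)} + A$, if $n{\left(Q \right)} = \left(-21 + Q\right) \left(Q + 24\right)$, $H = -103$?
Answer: $15776$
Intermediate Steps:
$n{\left(Q \right)} = \left(-21 + Q\right) \left(24 + Q\right)$
$A = 5980$ ($A = \left(-299\right) \left(-20\right) = 5980$)
$n{\left(H \right)} + A = \left(-504 + \left(-103\right)^{2} + 3 \left(-103\right)\right) + 5980 = \left(-504 + 10609 - 309\right) + 5980 = 9796 + 5980 = 15776$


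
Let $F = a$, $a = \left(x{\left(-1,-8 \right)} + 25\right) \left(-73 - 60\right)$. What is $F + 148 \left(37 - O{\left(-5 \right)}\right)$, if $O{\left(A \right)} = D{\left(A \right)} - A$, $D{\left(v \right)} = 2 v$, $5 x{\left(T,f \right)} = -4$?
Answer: $\frac{14987}{5} \approx 2997.4$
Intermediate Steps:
$x{\left(T,f \right)} = - \frac{4}{5}$ ($x{\left(T,f \right)} = \frac{1}{5} \left(-4\right) = - \frac{4}{5}$)
$O{\left(A \right)} = A$ ($O{\left(A \right)} = 2 A - A = A$)
$a = - \frac{16093}{5}$ ($a = \left(- \frac{4}{5} + 25\right) \left(-73 - 60\right) = \frac{121}{5} \left(-133\right) = - \frac{16093}{5} \approx -3218.6$)
$F = - \frac{16093}{5} \approx -3218.6$
$F + 148 \left(37 - O{\left(-5 \right)}\right) = - \frac{16093}{5} + 148 \left(37 - -5\right) = - \frac{16093}{5} + 148 \left(37 + 5\right) = - \frac{16093}{5} + 148 \cdot 42 = - \frac{16093}{5} + 6216 = \frac{14987}{5}$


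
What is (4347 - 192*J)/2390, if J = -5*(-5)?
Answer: -453/2390 ≈ -0.18954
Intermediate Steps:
J = 25
(4347 - 192*J)/2390 = (4347 - 192*25)/2390 = (4347 - 1*4800)*(1/2390) = (4347 - 4800)*(1/2390) = -453*1/2390 = -453/2390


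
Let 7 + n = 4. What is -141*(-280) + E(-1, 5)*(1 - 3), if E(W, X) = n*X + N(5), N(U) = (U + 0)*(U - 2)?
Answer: 39480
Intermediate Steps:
n = -3 (n = -7 + 4 = -3)
N(U) = U*(-2 + U)
E(W, X) = 15 - 3*X (E(W, X) = -3*X + 5*(-2 + 5) = -3*X + 5*3 = -3*X + 15 = 15 - 3*X)
-141*(-280) + E(-1, 5)*(1 - 3) = -141*(-280) + (15 - 3*5)*(1 - 3) = 39480 + (15 - 15)*(-2) = 39480 + 0*(-2) = 39480 + 0 = 39480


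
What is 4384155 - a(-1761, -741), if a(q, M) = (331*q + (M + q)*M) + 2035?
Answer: 3111029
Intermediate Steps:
a(q, M) = 2035 + 331*q + M*(M + q) (a(q, M) = (331*q + M*(M + q)) + 2035 = 2035 + 331*q + M*(M + q))
4384155 - a(-1761, -741) = 4384155 - (2035 + (-741)² + 331*(-1761) - 741*(-1761)) = 4384155 - (2035 + 549081 - 582891 + 1304901) = 4384155 - 1*1273126 = 4384155 - 1273126 = 3111029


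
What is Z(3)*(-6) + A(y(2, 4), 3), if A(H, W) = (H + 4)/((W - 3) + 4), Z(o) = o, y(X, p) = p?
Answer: -16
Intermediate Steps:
A(H, W) = (4 + H)/(1 + W) (A(H, W) = (4 + H)/((-3 + W) + 4) = (4 + H)/(1 + W))
Z(3)*(-6) + A(y(2, 4), 3) = 3*(-6) + (4 + 4)/(1 + 3) = -18 + 8/4 = -18 + (¼)*8 = -18 + 2 = -16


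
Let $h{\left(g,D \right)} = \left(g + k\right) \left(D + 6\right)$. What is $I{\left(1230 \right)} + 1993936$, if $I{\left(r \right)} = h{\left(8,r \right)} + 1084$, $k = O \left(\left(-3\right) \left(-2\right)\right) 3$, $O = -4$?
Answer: $1915916$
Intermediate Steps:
$k = -72$ ($k = - 4 \left(\left(-3\right) \left(-2\right)\right) 3 = \left(-4\right) 6 \cdot 3 = \left(-24\right) 3 = -72$)
$h{\left(g,D \right)} = \left(-72 + g\right) \left(6 + D\right)$ ($h{\left(g,D \right)} = \left(g - 72\right) \left(D + 6\right) = \left(-72 + g\right) \left(6 + D\right)$)
$I{\left(r \right)} = 700 - 64 r$ ($I{\left(r \right)} = \left(-432 - 72 r + 6 \cdot 8 + r 8\right) + 1084 = \left(-432 - 72 r + 48 + 8 r\right) + 1084 = \left(-384 - 64 r\right) + 1084 = 700 - 64 r$)
$I{\left(1230 \right)} + 1993936 = \left(700 - 78720\right) + 1993936 = -78020 + 1993936 = 1915916$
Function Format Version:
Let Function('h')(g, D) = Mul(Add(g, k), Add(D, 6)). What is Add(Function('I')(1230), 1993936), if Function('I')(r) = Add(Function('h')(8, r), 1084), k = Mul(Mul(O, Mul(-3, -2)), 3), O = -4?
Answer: 1915916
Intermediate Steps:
k = -72 (k = Mul(Mul(-4, Mul(-3, -2)), 3) = Mul(Mul(-4, 6), 3) = Mul(-24, 3) = -72)
Function('h')(g, D) = Mul(Add(-72, g), Add(6, D)) (Function('h')(g, D) = Mul(Add(g, -72), Add(D, 6)) = Mul(Add(-72, g), Add(6, D)))
Function('I')(r) = Add(700, Mul(-64, r)) (Function('I')(r) = Add(Add(-432, Mul(-72, r), Mul(6, 8), Mul(r, 8)), 1084) = Add(Add(-432, Mul(-72, r), 48, Mul(8, r)), 1084) = Add(Add(-384, Mul(-64, r)), 1084) = Add(700, Mul(-64, r)))
Add(Function('I')(1230), 1993936) = Add(Add(700, Mul(-64, 1230)), 1993936) = Add(Add(700, -78720), 1993936) = Add(-78020, 1993936) = 1915916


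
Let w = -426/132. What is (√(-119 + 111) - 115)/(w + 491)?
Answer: -2530/10731 + 44*I*√2/10731 ≈ -0.23577 + 0.0057987*I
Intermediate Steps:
w = -71/22 (w = -426*1/132 = -71/22 ≈ -3.2273)
(√(-119 + 111) - 115)/(w + 491) = (√(-119 + 111) - 115)/(-71/22 + 491) = (√(-8) - 115)/(10731/22) = (2*I*√2 - 115)*(22/10731) = (-115 + 2*I*√2)*(22/10731) = -2530/10731 + 44*I*√2/10731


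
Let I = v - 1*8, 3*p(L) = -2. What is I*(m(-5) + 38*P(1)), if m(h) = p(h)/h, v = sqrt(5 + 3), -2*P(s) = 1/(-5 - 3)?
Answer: -301/15 + 301*sqrt(2)/60 ≈ -12.972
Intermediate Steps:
p(L) = -2/3 (p(L) = (1/3)*(-2) = -2/3)
P(s) = 1/16 (P(s) = -1/(2*(-5 - 3)) = -1/2/(-8) = -1/2*(-1/8) = 1/16)
v = 2*sqrt(2) (v = sqrt(8) = 2*sqrt(2) ≈ 2.8284)
m(h) = -2/(3*h)
I = -8 + 2*sqrt(2) (I = 2*sqrt(2) - 1*8 = 2*sqrt(2) - 8 = -8 + 2*sqrt(2) ≈ -5.1716)
I*(m(-5) + 38*P(1)) = (-8 + 2*sqrt(2))*(-2/3/(-5) + 38*(1/16)) = (-8 + 2*sqrt(2))*(-2/3*(-1/5) + 19/8) = (-8 + 2*sqrt(2))*(2/15 + 19/8) = (-8 + 2*sqrt(2))*(301/120) = -301/15 + 301*sqrt(2)/60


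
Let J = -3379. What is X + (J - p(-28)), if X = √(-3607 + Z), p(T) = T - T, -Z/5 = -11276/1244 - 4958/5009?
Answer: -3379 + 2*I*√2157812331356238/1557799 ≈ -3379.0 + 59.638*I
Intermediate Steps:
Z = 78311545/1557799 (Z = -5*(-11276/1244 - 4958/5009) = -5*(-11276*1/1244 - 4958*1/5009) = -5*(-2819/311 - 4958/5009) = -5*(-15662309/1557799) = 78311545/1557799 ≈ 50.271)
p(T) = 0
X = 2*I*√2157812331356238/1557799 (X = √(-3607 + 78311545/1557799) = √(-5540669448/1557799) = 2*I*√2157812331356238/1557799 ≈ 59.638*I)
X + (J - p(-28)) = 2*I*√2157812331356238/1557799 + (-3379 - 1*0) = 2*I*√2157812331356238/1557799 + (-3379 + 0) = 2*I*√2157812331356238/1557799 - 3379 = -3379 + 2*I*√2157812331356238/1557799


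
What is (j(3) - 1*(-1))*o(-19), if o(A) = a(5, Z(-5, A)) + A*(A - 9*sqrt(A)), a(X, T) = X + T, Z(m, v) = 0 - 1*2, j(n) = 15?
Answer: 5824 + 2736*I*sqrt(19) ≈ 5824.0 + 11926.0*I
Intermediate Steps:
Z(m, v) = -2 (Z(m, v) = 0 - 2 = -2)
a(X, T) = T + X
o(A) = 3 + A*(A - 9*sqrt(A)) (o(A) = (-2 + 5) + A*(A - 9*sqrt(A)) = 3 + A*(A - 9*sqrt(A)))
(j(3) - 1*(-1))*o(-19) = (15 - 1*(-1))*(3 + (-19)**2 - (-171)*I*sqrt(19)) = (15 + 1)*(3 + 361 - (-171)*I*sqrt(19)) = 16*(3 + 361 + 171*I*sqrt(19)) = 16*(364 + 171*I*sqrt(19)) = 5824 + 2736*I*sqrt(19)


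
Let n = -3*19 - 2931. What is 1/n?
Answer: -1/2988 ≈ -0.00033467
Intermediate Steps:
n = -2988 (n = -57 - 2931 = -2988)
1/n = 1/(-2988) = -1/2988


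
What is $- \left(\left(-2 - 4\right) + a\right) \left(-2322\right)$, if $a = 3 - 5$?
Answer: $-18576$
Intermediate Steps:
$a = -2$
$- \left(\left(-2 - 4\right) + a\right) \left(-2322\right) = - \left(\left(-2 - 4\right) - 2\right) \left(-2322\right) = - \left(-6 - 2\right) \left(-2322\right) = - \left(-8\right) \left(-2322\right) = \left(-1\right) 18576 = -18576$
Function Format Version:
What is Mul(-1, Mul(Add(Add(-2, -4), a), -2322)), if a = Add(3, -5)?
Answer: -18576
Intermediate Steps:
a = -2
Mul(-1, Mul(Add(Add(-2, -4), a), -2322)) = Mul(-1, Mul(Add(Add(-2, -4), -2), -2322)) = Mul(-1, Mul(Add(-6, -2), -2322)) = Mul(-1, Mul(-8, -2322)) = Mul(-1, 18576) = -18576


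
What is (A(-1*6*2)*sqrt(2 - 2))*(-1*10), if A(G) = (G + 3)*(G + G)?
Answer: 0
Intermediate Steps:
A(G) = 2*G*(3 + G) (A(G) = (3 + G)*(2*G) = 2*G*(3 + G))
(A(-1*6*2)*sqrt(2 - 2))*(-1*10) = ((2*(-1*6*2)*(3 - 1*6*2))*sqrt(2 - 2))*(-1*10) = ((2*(-6*2)*(3 - 6*2))*sqrt(0))*(-10) = ((2*(-12)*(3 - 12))*0)*(-10) = ((2*(-12)*(-9))*0)*(-10) = (216*0)*(-10) = 0*(-10) = 0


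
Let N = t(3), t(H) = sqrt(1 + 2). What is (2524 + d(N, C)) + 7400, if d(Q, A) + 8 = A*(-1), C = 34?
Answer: 9882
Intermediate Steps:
t(H) = sqrt(3)
N = sqrt(3) ≈ 1.7320
d(Q, A) = -8 - A (d(Q, A) = -8 + A*(-1) = -8 - A)
(2524 + d(N, C)) + 7400 = (2524 + (-8 - 1*34)) + 7400 = (2524 + (-8 - 34)) + 7400 = (2524 - 42) + 7400 = 2482 + 7400 = 9882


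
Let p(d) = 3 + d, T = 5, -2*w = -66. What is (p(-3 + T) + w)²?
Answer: 1444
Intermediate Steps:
w = 33 (w = -½*(-66) = 33)
(p(-3 + T) + w)² = ((3 + (-3 + 5)) + 33)² = ((3 + 2) + 33)² = (5 + 33)² = 38² = 1444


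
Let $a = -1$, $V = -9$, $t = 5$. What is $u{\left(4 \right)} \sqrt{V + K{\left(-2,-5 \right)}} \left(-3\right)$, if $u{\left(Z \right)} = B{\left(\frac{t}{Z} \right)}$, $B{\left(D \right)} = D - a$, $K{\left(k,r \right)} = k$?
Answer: $- \frac{27 i \sqrt{11}}{4} \approx - 22.387 i$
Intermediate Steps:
$B{\left(D \right)} = 1 + D$ ($B{\left(D \right)} = D - -1 = D + 1 = 1 + D$)
$u{\left(Z \right)} = 1 + \frac{5}{Z}$
$u{\left(4 \right)} \sqrt{V + K{\left(-2,-5 \right)}} \left(-3\right) = \frac{5 + 4}{4} \sqrt{-9 - 2} \left(-3\right) = \frac{1}{4} \cdot 9 \sqrt{-11} \left(-3\right) = \frac{9 i \sqrt{11}}{4} \left(-3\right) = - \frac{27 i \sqrt{11}}{4}$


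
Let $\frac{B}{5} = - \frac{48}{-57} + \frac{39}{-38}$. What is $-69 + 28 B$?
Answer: $- \frac{1801}{19} \approx -94.789$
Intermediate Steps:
$B = - \frac{35}{38}$ ($B = 5 \left(- \frac{48}{-57} + \frac{39}{-38}\right) = 5 \left(\left(-48\right) \left(- \frac{1}{57}\right) + 39 \left(- \frac{1}{38}\right)\right) = 5 \left(\frac{16}{19} - \frac{39}{38}\right) = 5 \left(- \frac{7}{38}\right) = - \frac{35}{38} \approx -0.92105$)
$-69 + 28 B = -69 + 28 \left(- \frac{35}{38}\right) = -69 - \frac{490}{19} = - \frac{1801}{19}$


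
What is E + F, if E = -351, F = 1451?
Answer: 1100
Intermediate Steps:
E + F = -351 + 1451 = 1100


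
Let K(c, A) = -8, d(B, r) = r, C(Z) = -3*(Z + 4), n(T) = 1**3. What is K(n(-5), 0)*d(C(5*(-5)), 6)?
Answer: -48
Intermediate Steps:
n(T) = 1
C(Z) = -12 - 3*Z (C(Z) = -3*(4 + Z) = -12 - 3*Z)
K(n(-5), 0)*d(C(5*(-5)), 6) = -8*6 = -48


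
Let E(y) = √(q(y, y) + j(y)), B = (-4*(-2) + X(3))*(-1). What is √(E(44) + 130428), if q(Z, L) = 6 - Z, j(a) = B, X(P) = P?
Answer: √(130428 + 7*I) ≈ 361.15 + 0.0097*I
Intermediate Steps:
B = -11 (B = (-4*(-2) + 3)*(-1) = (8 + 3)*(-1) = 11*(-1) = -11)
j(a) = -11
E(y) = √(-5 - y) (E(y) = √((6 - y) - 11) = √(-5 - y))
√(E(44) + 130428) = √(√(-5 - 1*44) + 130428) = √(√(-5 - 44) + 130428) = √(√(-49) + 130428) = √(7*I + 130428) = √(130428 + 7*I)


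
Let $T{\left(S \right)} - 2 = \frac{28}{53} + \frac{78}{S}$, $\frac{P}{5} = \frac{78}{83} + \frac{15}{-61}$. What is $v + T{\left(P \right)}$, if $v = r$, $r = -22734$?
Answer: $- \frac{7046939826}{310315} \approx -22709.0$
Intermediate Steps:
$P = \frac{17565}{5063}$ ($P = 5 \left(\frac{78}{83} + \frac{15}{-61}\right) = 5 \left(78 \cdot \frac{1}{83} + 15 \left(- \frac{1}{61}\right)\right) = 5 \left(\frac{78}{83} - \frac{15}{61}\right) = 5 \cdot \frac{3513}{5063} = \frac{17565}{5063} \approx 3.4693$)
$T{\left(S \right)} = \frac{134}{53} + \frac{78}{S}$ ($T{\left(S \right)} = 2 + \left(\frac{28}{53} + \frac{78}{S}\right) = \frac{134}{53} + \frac{78}{S}$)
$v = -22734$
$v + T{\left(P \right)} = -22734 + \left(\frac{134}{53} + \frac{78}{\frac{17565}{5063}}\right) = -22734 + \left(\frac{134}{53} + 78 \cdot \frac{5063}{17565}\right) = -22734 + \left(\frac{134}{53} + \frac{131638}{5855}\right) = -22734 + \frac{7761384}{310315} = - \frac{7046939826}{310315}$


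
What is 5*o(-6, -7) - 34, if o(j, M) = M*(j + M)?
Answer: 421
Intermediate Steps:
o(j, M) = M*(M + j)
5*o(-6, -7) - 34 = 5*(-7*(-7 - 6)) - 34 = 5*(-7*(-13)) - 34 = 5*91 - 34 = 455 - 34 = 421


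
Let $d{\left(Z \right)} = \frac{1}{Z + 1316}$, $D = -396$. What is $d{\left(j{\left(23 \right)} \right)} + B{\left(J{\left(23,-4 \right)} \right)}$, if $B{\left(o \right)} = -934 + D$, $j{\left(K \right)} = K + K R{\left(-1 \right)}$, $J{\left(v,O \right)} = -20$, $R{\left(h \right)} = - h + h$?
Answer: $- \frac{1780869}{1339} \approx -1330.0$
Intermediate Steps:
$R{\left(h \right)} = 0$
$j{\left(K \right)} = K$ ($j{\left(K \right)} = K + K 0 = K + 0 = K$)
$d{\left(Z \right)} = \frac{1}{1316 + Z}$
$B{\left(o \right)} = -1330$ ($B{\left(o \right)} = -934 - 396 = -1330$)
$d{\left(j{\left(23 \right)} \right)} + B{\left(J{\left(23,-4 \right)} \right)} = \frac{1}{1316 + 23} - 1330 = \frac{1}{1339} - 1330 = - \frac{1780869}{1339}$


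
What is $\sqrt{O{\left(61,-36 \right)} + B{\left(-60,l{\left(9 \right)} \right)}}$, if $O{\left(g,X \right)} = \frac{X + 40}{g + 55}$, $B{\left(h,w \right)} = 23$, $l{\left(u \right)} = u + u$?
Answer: $\frac{2 \sqrt{4843}}{29} \approx 4.7994$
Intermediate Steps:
$l{\left(u \right)} = 2 u$
$O{\left(g,X \right)} = \frac{40 + X}{55 + g}$
$\sqrt{O{\left(61,-36 \right)} + B{\left(-60,l{\left(9 \right)} \right)}} = \sqrt{\frac{40 - 36}{55 + 61} + 23} = \sqrt{\frac{1}{116} \cdot 4 + 23} = \sqrt{\frac{1}{29} + 23} = \sqrt{\frac{668}{29}} = \frac{2 \sqrt{4843}}{29}$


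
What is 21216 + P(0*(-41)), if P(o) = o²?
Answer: 21216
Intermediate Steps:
21216 + P(0*(-41)) = 21216 + (0*(-41))² = 21216 + 0² = 21216 + 0 = 21216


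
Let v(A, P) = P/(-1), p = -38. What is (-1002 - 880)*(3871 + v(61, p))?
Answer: -7356738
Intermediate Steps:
v(A, P) = -P (v(A, P) = P*(-1) = -P)
(-1002 - 880)*(3871 + v(61, p)) = (-1002 - 880)*(3871 - 1*(-38)) = -1882*(3871 + 38) = -1882*3909 = -7356738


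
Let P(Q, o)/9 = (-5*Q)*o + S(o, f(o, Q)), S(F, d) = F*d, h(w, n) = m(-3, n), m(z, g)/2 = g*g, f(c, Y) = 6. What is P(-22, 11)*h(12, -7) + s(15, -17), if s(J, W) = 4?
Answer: 1125436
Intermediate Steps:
m(z, g) = 2*g² (m(z, g) = 2*(g*g) = 2*g²)
h(w, n) = 2*n²
P(Q, o) = 54*o - 45*Q*o (P(Q, o) = 9*((-5*Q)*o + o*6) = 9*(-5*Q*o + 6*o) = 9*(6*o - 5*Q*o) = 54*o - 45*Q*o)
P(-22, 11)*h(12, -7) + s(15, -17) = (9*11*(6 - 5*(-22)))*(2*(-7)²) + 4 = (9*11*(6 + 110))*(2*49) + 4 = (9*11*116)*98 + 4 = 11484*98 + 4 = 1125432 + 4 = 1125436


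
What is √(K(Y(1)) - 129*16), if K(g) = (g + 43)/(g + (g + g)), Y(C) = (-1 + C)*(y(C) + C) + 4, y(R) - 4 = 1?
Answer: I*√74163/6 ≈ 45.388*I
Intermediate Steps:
y(R) = 5 (y(R) = 4 + 1 = 5)
Y(C) = 4 + (-1 + C)*(5 + C) (Y(C) = (-1 + C)*(5 + C) + 4 = 4 + (-1 + C)*(5 + C))
K(g) = (43 + g)/(3*g) (K(g) = (43 + g)/(g + 2*g) = (43 + g)/((3*g)) = (43 + g)*(1/(3*g)) = (43 + g)/(3*g))
√(K(Y(1)) - 129*16) = √((43 + (-1 + 1² + 4*1))/(3*(-1 + 1² + 4*1)) - 129*16) = √((43 + (-1 + 1 + 4))/(3*(-1 + 1 + 4)) - 2064) = √((⅓)*(43 + 4)/4 - 2064) = √((⅓)*(¼)*47 - 2064) = √(47/12 - 2064) = √(-24721/12) = I*√74163/6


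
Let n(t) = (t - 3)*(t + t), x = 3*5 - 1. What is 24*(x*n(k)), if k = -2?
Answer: 6720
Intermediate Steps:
x = 14 (x = 15 - 1 = 14)
n(t) = 2*t*(-3 + t) (n(t) = (-3 + t)*(2*t) = 2*t*(-3 + t))
24*(x*n(k)) = 24*(14*(2*(-2)*(-3 - 2))) = 24*(14*(2*(-2)*(-5))) = 24*(14*20) = 24*280 = 6720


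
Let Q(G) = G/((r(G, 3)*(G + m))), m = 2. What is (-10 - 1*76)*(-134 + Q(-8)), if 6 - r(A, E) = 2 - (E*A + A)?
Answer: 242090/21 ≈ 11528.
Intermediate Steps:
r(A, E) = 4 + A + A*E (r(A, E) = 6 - (2 - (E*A + A)) = 6 - (2 - (A*E + A)) = 6 - (2 - (A + A*E)) = 6 - (2 + (-A - A*E)) = 6 - (2 - A - A*E) = 6 + (-2 + A + A*E) = 4 + A + A*E)
Q(G) = G/((2 + G)*(4 + 4*G)) (Q(G) = G/(((4 + G + G*3)*(G + 2))) = G/(((4 + G + 3*G)*(2 + G))) = G/(((4 + 4*G)*(2 + G))) = G/(((2 + G)*(4 + 4*G))) = G*(1/((2 + G)*(4 + 4*G))) = G/((2 + G)*(4 + 4*G)))
(-10 - 1*76)*(-134 + Q(-8)) = (-10 - 1*76)*(-134 + (¼)*(-8)/((1 - 8)*(2 - 8))) = (-10 - 76)*(-134 + (¼)*(-8)/(-7*(-6))) = -86*(-134 + (¼)*(-8)*(-⅐)*(-⅙)) = -86*(-134 - 1/21) = -86*(-2815/21) = 242090/21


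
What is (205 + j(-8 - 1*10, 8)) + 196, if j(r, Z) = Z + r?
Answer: 391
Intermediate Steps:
(205 + j(-8 - 1*10, 8)) + 196 = (205 + (8 + (-8 - 1*10))) + 196 = (205 + (8 + (-8 - 10))) + 196 = (205 + (8 - 18)) + 196 = (205 - 10) + 196 = 195 + 196 = 391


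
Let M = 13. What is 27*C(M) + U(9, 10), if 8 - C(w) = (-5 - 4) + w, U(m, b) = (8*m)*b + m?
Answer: 837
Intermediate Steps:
U(m, b) = m + 8*b*m (U(m, b) = 8*b*m + m = m + 8*b*m)
C(w) = 17 - w (C(w) = 8 - ((-5 - 4) + w) = 8 - (-9 + w) = 8 + (9 - w) = 17 - w)
27*C(M) + U(9, 10) = 27*(17 - 1*13) + 9*(1 + 8*10) = 27*(17 - 13) + 9*(1 + 80) = 27*4 + 9*81 = 108 + 729 = 837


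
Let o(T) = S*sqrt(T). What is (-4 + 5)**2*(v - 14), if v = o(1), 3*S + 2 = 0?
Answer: -44/3 ≈ -14.667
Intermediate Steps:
S = -2/3 (S = -2/3 + (1/3)*0 = -2/3 + 0 = -2/3 ≈ -0.66667)
o(T) = -2*sqrt(T)/3
v = -2/3 (v = -2*sqrt(1)/3 = -2/3*1 = -2/3 ≈ -0.66667)
(-4 + 5)**2*(v - 14) = (-4 + 5)**2*(-2/3 - 14) = 1**2*(-44/3) = 1*(-44/3) = -44/3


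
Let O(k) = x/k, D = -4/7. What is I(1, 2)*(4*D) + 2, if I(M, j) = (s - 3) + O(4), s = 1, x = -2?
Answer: 54/7 ≈ 7.7143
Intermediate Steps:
D = -4/7 (D = -4*⅐ = -4/7 ≈ -0.57143)
O(k) = -2/k
I(M, j) = -5/2 (I(M, j) = (1 - 3) - 2/4 = -2 - 2*¼ = -2 - ½ = -5/2)
I(1, 2)*(4*D) + 2 = -10*(-4)/7 + 2 = -5/2*(-16/7) + 2 = 40/7 + 2 = 54/7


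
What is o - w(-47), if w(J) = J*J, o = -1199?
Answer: -3408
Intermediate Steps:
w(J) = J²
o - w(-47) = -1199 - 1*(-47)² = -1199 - 1*2209 = -1199 - 2209 = -3408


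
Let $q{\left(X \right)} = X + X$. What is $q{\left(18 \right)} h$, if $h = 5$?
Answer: $180$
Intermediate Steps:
$q{\left(X \right)} = 2 X$
$q{\left(18 \right)} h = 2 \cdot 18 \cdot 5 = 36 \cdot 5 = 180$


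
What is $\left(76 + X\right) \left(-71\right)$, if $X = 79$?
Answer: $-11005$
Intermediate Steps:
$\left(76 + X\right) \left(-71\right) = \left(76 + 79\right) \left(-71\right) = 155 \left(-71\right) = -11005$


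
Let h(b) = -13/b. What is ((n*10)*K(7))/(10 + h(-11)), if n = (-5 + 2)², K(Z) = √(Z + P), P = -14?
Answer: 330*I*√7/41 ≈ 21.295*I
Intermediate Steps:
K(Z) = √(-14 + Z) (K(Z) = √(Z - 14) = √(-14 + Z))
n = 9 (n = (-3)² = 9)
((n*10)*K(7))/(10 + h(-11)) = ((9*10)*√(-14 + 7))/(10 - 13/(-11)) = (90*√(-7))/(10 - 13*(-1/11)) = (90*(I*√7))/(10 + 13/11) = (90*I*√7)/(123/11) = (90*I*√7)*(11/123) = 330*I*√7/41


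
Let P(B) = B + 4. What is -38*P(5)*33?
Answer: -11286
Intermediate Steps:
P(B) = 4 + B
-38*P(5)*33 = -38*(4 + 5)*33 = -38*9*33 = -342*33 = -11286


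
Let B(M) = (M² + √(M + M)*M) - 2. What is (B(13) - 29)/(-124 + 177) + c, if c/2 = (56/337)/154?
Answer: 511990/196471 + 13*√26/53 ≈ 3.8566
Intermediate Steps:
B(M) = -2 + M² + √2*M^(3/2) (B(M) = (M² + √(2*M)*M) - 2 = (M² + (√2*√M)*M) - 2 = (M² + √2*M^(3/2)) - 2 = -2 + M² + √2*M^(3/2))
c = 8/3707 (c = 2*((56/337)/154) = 2*((56*(1/337))*(1/154)) = 2*((56/337)*(1/154)) = 2*(4/3707) = 8/3707 ≈ 0.0021581)
(B(13) - 29)/(-124 + 177) + c = ((-2 + 13² + √2*13^(3/2)) - 29)/(-124 + 177) + 8/3707 = ((-2 + 169 + √2*(13*√13)) - 29)/53 + 8/3707 = ((-2 + 169 + 13*√26) - 29)*(1/53) + 8/3707 = ((167 + 13*√26) - 29)*(1/53) + 8/3707 = (138 + 13*√26)*(1/53) + 8/3707 = (138/53 + 13*√26/53) + 8/3707 = 511990/196471 + 13*√26/53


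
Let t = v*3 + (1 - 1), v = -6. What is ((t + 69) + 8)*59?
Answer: 3481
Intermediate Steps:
t = -18 (t = -6*3 + (1 - 1) = -18 + 0 = -18)
((t + 69) + 8)*59 = ((-18 + 69) + 8)*59 = (51 + 8)*59 = 59*59 = 3481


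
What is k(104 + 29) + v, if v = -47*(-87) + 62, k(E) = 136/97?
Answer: 402783/97 ≈ 4152.4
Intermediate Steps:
k(E) = 136/97 (k(E) = 136*(1/97) = 136/97)
v = 4151 (v = 4089 + 62 = 4151)
k(104 + 29) + v = 136/97 + 4151 = 402783/97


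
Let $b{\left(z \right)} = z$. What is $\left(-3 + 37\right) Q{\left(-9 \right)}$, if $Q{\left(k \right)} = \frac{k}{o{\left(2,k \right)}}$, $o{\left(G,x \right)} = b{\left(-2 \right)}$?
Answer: $153$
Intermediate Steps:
$o{\left(G,x \right)} = -2$
$Q{\left(k \right)} = - \frac{k}{2}$ ($Q{\left(k \right)} = \frac{k}{-2} = k \left(- \frac{1}{2}\right) = - \frac{k}{2}$)
$\left(-3 + 37\right) Q{\left(-9 \right)} = \left(-3 + 37\right) \left(\left(- \frac{1}{2}\right) \left(-9\right)\right) = 34 \cdot \frac{9}{2} = 153$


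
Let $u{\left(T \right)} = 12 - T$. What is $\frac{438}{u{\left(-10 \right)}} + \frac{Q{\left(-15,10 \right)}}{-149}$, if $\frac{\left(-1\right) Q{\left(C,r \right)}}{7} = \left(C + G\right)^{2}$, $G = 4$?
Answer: $\frac{41948}{1639} \approx 25.594$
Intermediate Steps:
$Q{\left(C,r \right)} = - 7 \left(4 + C\right)^{2}$ ($Q{\left(C,r \right)} = - 7 \left(C + 4\right)^{2} = - 7 \left(4 + C\right)^{2}$)
$\frac{438}{u{\left(-10 \right)}} + \frac{Q{\left(-15,10 \right)}}{-149} = \frac{438}{12 - -10} + \frac{\left(-7\right) \left(4 - 15\right)^{2}}{-149} = \frac{438}{12 + 10} + - 7 \left(-11\right)^{2} \left(- \frac{1}{149}\right) = \frac{438}{22} + \left(-7\right) 121 \left(- \frac{1}{149}\right) = 438 \cdot \frac{1}{22} - - \frac{847}{149} = \frac{219}{11} + \frac{847}{149} = \frac{41948}{1639}$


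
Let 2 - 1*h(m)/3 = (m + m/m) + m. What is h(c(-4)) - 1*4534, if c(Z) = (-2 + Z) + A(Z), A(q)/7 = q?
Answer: -4327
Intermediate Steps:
A(q) = 7*q
c(Z) = -2 + 8*Z (c(Z) = (-2 + Z) + 7*Z = -2 + 8*Z)
h(m) = 3 - 6*m (h(m) = 6 - 3*((m + m/m) + m) = 6 - 3*((m + 1) + m) = 6 - 3*((1 + m) + m) = 6 - 3*(1 + 2*m) = 6 + (-3 - 6*m) = 3 - 6*m)
h(c(-4)) - 1*4534 = (3 - 6*(-2 + 8*(-4))) - 1*4534 = (3 - 6*(-2 - 32)) - 4534 = (3 - 6*(-34)) - 4534 = (3 + 204) - 4534 = 207 - 4534 = -4327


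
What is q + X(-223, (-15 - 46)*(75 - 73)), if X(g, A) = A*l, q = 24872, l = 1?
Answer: 24750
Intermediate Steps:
X(g, A) = A (X(g, A) = A*1 = A)
q + X(-223, (-15 - 46)*(75 - 73)) = 24872 + (-15 - 46)*(75 - 73) = 24872 - 61*2 = 24872 - 122 = 24750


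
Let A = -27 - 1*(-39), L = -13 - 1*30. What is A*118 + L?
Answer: 1373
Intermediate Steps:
L = -43 (L = -13 - 30 = -43)
A = 12 (A = -27 + 39 = 12)
A*118 + L = 12*118 - 43 = 1416 - 43 = 1373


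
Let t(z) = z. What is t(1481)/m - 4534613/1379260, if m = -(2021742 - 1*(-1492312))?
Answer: -7968458817581/2423397060020 ≈ -3.2881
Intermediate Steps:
m = -3514054 (m = -(2021742 + 1492312) = -1*3514054 = -3514054)
t(1481)/m - 4534613/1379260 = 1481/(-3514054) - 4534613/1379260 = 1481*(-1/3514054) - 4534613*1/1379260 = -1481/3514054 - 4534613/1379260 = -7968458817581/2423397060020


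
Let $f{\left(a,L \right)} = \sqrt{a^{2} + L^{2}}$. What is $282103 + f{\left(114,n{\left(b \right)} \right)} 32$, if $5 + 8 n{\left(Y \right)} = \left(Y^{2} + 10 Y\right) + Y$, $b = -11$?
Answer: $282103 + 4 \sqrt{831769} \approx 2.8575 \cdot 10^{5}$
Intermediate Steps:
$n{\left(Y \right)} = - \frac{5}{8} + \frac{Y^{2}}{8} + \frac{11 Y}{8}$ ($n{\left(Y \right)} = - \frac{5}{8} + \frac{\left(Y^{2} + 10 Y\right) + Y}{8} = - \frac{5}{8} + \frac{Y^{2} + 11 Y}{8} = - \frac{5}{8} + \left(\frac{Y^{2}}{8} + \frac{11 Y}{8}\right) = - \frac{5}{8} + \frac{Y^{2}}{8} + \frac{11 Y}{8}$)
$f{\left(a,L \right)} = \sqrt{L^{2} + a^{2}}$
$282103 + f{\left(114,n{\left(b \right)} \right)} 32 = 282103 + \sqrt{\left(- \frac{5}{8} + \frac{\left(-11\right)^{2}}{8} + \frac{11}{8} \left(-11\right)\right)^{2} + 114^{2}} \cdot 32 = 282103 + \sqrt{\left(- \frac{5}{8} + \frac{1}{8} \cdot 121 - \frac{121}{8}\right)^{2} + 12996} \cdot 32 = 282103 + \sqrt{\left(- \frac{5}{8} + \frac{121}{8} - \frac{121}{8}\right)^{2} + 12996} \cdot 32 = 282103 + \sqrt{\left(- \frac{5}{8}\right)^{2} + 12996} \cdot 32 = 282103 + \sqrt{\frac{25}{64} + 12996} \cdot 32 = 282103 + \sqrt{\frac{831769}{64}} \cdot 32 = 282103 + \frac{\sqrt{831769}}{8} \cdot 32 = 282103 + 4 \sqrt{831769}$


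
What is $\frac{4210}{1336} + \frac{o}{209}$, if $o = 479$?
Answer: $\frac{759917}{139612} \approx 5.4431$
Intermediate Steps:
$\frac{4210}{1336} + \frac{o}{209} = \frac{4210}{1336} + \frac{479}{209} = 4210 \cdot \frac{1}{1336} + 479 \cdot \frac{1}{209} = \frac{2105}{668} + \frac{479}{209} = \frac{759917}{139612}$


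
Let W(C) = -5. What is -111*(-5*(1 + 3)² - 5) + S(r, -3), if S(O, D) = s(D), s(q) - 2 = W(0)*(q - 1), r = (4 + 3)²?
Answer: 9457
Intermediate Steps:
r = 49 (r = 7² = 49)
s(q) = 7 - 5*q (s(q) = 2 - 5*(q - 1) = 2 - 5*(-1 + q) = 2 + (5 - 5*q) = 7 - 5*q)
S(O, D) = 7 - 5*D
-111*(-5*(1 + 3)² - 5) + S(r, -3) = -111*(-5*(1 + 3)² - 5) + (7 - 5*(-3)) = -111*(-5*4² - 5) + (7 + 15) = -111*(-5*16 - 5) + 22 = -111*(-80 - 5) + 22 = -111*(-85) + 22 = 9435 + 22 = 9457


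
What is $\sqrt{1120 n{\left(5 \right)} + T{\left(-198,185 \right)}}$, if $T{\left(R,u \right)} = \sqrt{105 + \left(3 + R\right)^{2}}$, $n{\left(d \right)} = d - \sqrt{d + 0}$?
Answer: $\sqrt{5600 + \sqrt{38130} - 1120 \sqrt{5}} \approx 57.366$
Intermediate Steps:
$n{\left(d \right)} = d - \sqrt{d}$
$\sqrt{1120 n{\left(5 \right)} + T{\left(-198,185 \right)}} = \sqrt{1120 \left(5 - \sqrt{5}\right) + \sqrt{105 + \left(3 - 198\right)^{2}}} = \sqrt{\left(5600 - 1120 \sqrt{5}\right) + \sqrt{105 + \left(-195\right)^{2}}} = \sqrt{\left(5600 - 1120 \sqrt{5}\right) + \sqrt{105 + 38025}} = \sqrt{\left(5600 - 1120 \sqrt{5}\right) + \sqrt{38130}} = \sqrt{5600 + \sqrt{38130} - 1120 \sqrt{5}}$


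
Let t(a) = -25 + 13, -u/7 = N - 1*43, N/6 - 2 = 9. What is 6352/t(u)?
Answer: -1588/3 ≈ -529.33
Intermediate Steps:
N = 66 (N = 12 + 6*9 = 12 + 54 = 66)
u = -161 (u = -7*(66 - 1*43) = -7*(66 - 43) = -7*23 = -161)
t(a) = -12
6352/t(u) = 6352/(-12) = 6352*(-1/12) = -1588/3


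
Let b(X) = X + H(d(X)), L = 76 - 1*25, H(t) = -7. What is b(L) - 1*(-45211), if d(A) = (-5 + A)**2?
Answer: 45255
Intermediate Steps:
L = 51 (L = 76 - 25 = 51)
b(X) = -7 + X (b(X) = X - 7 = -7 + X)
b(L) - 1*(-45211) = (-7 + 51) - 1*(-45211) = 44 + 45211 = 45255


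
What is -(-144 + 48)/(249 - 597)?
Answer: -8/29 ≈ -0.27586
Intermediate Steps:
-(-144 + 48)/(249 - 597) = -(-96)/(-348) = -(-96)*(-1)/348 = -1*8/29 = -8/29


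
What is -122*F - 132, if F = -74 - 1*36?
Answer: 13288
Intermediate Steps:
F = -110 (F = -74 - 36 = -110)
-122*F - 132 = -122*(-110) - 132 = 13420 - 132 = 13288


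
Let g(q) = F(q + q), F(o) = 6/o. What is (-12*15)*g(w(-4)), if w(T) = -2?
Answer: 270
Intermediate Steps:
g(q) = 3/q (g(q) = 6/(q + q) = 6/((2*q)) = 6*(1/(2*q)) = 3/q)
(-12*15)*g(w(-4)) = (-12*15)*(3/(-2)) = -540*(-1)/2 = -180*(-3/2) = 270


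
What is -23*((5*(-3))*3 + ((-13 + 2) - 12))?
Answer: 1564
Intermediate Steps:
-23*((5*(-3))*3 + ((-13 + 2) - 12)) = -23*(-15*3 + (-11 - 12)) = -23*(-45 - 23) = -23*(-68) = 1564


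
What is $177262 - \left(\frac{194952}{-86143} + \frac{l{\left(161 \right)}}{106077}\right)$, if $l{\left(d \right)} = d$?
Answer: $\frac{1619803776246163}{9137791011} \approx 1.7726 \cdot 10^{5}$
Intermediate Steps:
$177262 - \left(\frac{194952}{-86143} + \frac{l{\left(161 \right)}}{106077}\right) = 177262 - \left(\frac{194952}{-86143} + \frac{161}{106077}\right) = 177262 - \left(194952 \left(- \frac{1}{86143}\right) + 161 \cdot \frac{1}{106077}\right) = 177262 - \left(- \frac{194952}{86143} + \frac{161}{106077}\right) = 177262 - - \frac{20666054281}{9137791011} = 177262 + \frac{20666054281}{9137791011} = \frac{1619803776246163}{9137791011}$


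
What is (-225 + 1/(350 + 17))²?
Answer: 6818465476/134689 ≈ 50624.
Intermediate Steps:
(-225 + 1/(350 + 17))² = (-225 + 1/367)² = (-82574/367)² = 6818465476/134689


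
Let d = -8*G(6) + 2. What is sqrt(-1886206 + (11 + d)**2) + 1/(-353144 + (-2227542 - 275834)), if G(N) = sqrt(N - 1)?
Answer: -1/2856520 + I*sqrt(1885717 + 208*sqrt(5)) ≈ -3.5008e-7 + 1373.4*I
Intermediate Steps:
G(N) = sqrt(-1 + N)
d = 2 - 8*sqrt(5) (d = -8*sqrt(-1 + 6) + 2 = -8*sqrt(5) + 2 = 2 - 8*sqrt(5) ≈ -15.889)
sqrt(-1886206 + (11 + d)**2) + 1/(-353144 + (-2227542 - 275834)) = sqrt(-1886206 + (11 + (2 - 8*sqrt(5)))**2) + 1/(-353144 + (-2227542 - 275834)) = sqrt(-1886206 + (13 - 8*sqrt(5))**2) + 1/(-353144 - 2503376) = sqrt(-1886206 + (13 - 8*sqrt(5))**2) + 1/(-2856520) = sqrt(-1886206 + (13 - 8*sqrt(5))**2) - 1/2856520 = -1/2856520 + sqrt(-1886206 + (13 - 8*sqrt(5))**2)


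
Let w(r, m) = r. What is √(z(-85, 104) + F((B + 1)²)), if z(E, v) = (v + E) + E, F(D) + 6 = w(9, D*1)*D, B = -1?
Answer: 6*I*√2 ≈ 8.4853*I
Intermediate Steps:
F(D) = -6 + 9*D
z(E, v) = v + 2*E (z(E, v) = (E + v) + E = v + 2*E)
√(z(-85, 104) + F((B + 1)²)) = √((104 + 2*(-85)) + (-6 + 9*(-1 + 1)²)) = √((104 - 170) + (-6 + 9*0²)) = √(-66 + (-6 + 9*0)) = √(-66 + (-6 + 0)) = √(-66 - 6) = √(-72) = 6*I*√2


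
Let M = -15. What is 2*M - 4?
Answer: -34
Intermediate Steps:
2*M - 4 = 2*(-15) - 4 = -30 - 4 = -34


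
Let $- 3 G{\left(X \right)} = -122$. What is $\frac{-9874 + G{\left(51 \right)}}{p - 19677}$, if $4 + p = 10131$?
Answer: $\frac{590}{573} \approx 1.0297$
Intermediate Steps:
$p = 10127$ ($p = -4 + 10131 = 10127$)
$G{\left(X \right)} = \frac{122}{3}$ ($G{\left(X \right)} = \left(- \frac{1}{3}\right) \left(-122\right) = \frac{122}{3}$)
$\frac{-9874 + G{\left(51 \right)}}{p - 19677} = \frac{-9874 + \frac{122}{3}}{10127 - 19677} = - \frac{29500}{3 \left(-9550\right)} = \left(- \frac{29500}{3}\right) \left(- \frac{1}{9550}\right) = \frac{590}{573}$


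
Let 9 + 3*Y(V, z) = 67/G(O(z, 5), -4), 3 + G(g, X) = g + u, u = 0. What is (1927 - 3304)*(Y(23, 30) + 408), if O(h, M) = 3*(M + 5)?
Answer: -558824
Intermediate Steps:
O(h, M) = 15 + 3*M (O(h, M) = 3*(5 + M) = 15 + 3*M)
G(g, X) = -3 + g (G(g, X) = -3 + (g + 0) = -3 + g)
Y(V, z) = -176/81 (Y(V, z) = -3 + (67/(-3 + (15 + 3*5)))/3 = -3 + (67/(-3 + (15 + 15)))/3 = -3 + (67/(-3 + 30))/3 = -3 + (67/27)/3 = -3 + (67*(1/27))/3 = -3 + (⅓)*(67/27) = -3 + 67/81 = -176/81)
(1927 - 3304)*(Y(23, 30) + 408) = (1927 - 3304)*(-176/81 + 408) = -1377*32872/81 = -558824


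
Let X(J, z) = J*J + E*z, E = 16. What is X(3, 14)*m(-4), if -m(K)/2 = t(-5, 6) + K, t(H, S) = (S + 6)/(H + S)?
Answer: -3728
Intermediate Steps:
t(H, S) = (6 + S)/(H + S)
X(J, z) = J² + 16*z (X(J, z) = J*J + 16*z = J² + 16*z)
m(K) = -24 - 2*K (m(K) = -2*((6 + 6)/(-5 + 6) + K) = -2*(12/1 + K) = -2*(1*12 + K) = -2*(12 + K) = -24 - 2*K)
X(3, 14)*m(-4) = (3² + 16*14)*(-24 - 2*(-4)) = (9 + 224)*(-24 + 8) = 233*(-16) = -3728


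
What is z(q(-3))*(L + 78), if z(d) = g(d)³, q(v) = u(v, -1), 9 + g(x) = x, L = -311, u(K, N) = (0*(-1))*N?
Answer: 169857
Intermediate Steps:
u(K, N) = 0 (u(K, N) = 0*N = 0)
g(x) = -9 + x
q(v) = 0
z(d) = (-9 + d)³
z(q(-3))*(L + 78) = (-9 + 0)³*(-311 + 78) = (-9)³*(-233) = -729*(-233) = 169857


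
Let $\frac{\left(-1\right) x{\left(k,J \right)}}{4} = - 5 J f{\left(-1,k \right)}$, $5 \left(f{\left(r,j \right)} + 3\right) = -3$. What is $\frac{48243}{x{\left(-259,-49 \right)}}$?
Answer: $\frac{16081}{1176} \approx 13.674$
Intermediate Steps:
$f{\left(r,j \right)} = - \frac{18}{5}$ ($f{\left(r,j \right)} = -3 + \frac{1}{5} \left(-3\right) = -3 - \frac{3}{5} = - \frac{18}{5}$)
$x{\left(k,J \right)} = - 72 J$ ($x{\left(k,J \right)} = - 4 - 5 J \left(- \frac{18}{5}\right) = - 4 \cdot 18 J = - 72 J$)
$\frac{48243}{x{\left(-259,-49 \right)}} = \frac{48243}{\left(-72\right) \left(-49\right)} = \frac{48243}{3528} = 48243 \cdot \frac{1}{3528} = \frac{16081}{1176}$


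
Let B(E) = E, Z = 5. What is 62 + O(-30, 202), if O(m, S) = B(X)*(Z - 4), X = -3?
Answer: 59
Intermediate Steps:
O(m, S) = -3 (O(m, S) = -3*(5 - 4) = -3*1 = -3)
62 + O(-30, 202) = 62 - 3 = 59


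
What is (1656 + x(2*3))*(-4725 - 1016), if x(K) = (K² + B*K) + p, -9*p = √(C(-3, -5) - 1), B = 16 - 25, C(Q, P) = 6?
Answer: -9403758 + 5741*√5/9 ≈ -9.4023e+6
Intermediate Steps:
B = -9
p = -√5/9 (p = -√(6 - 1)/9 = -√5/9 ≈ -0.24845)
x(K) = K² - 9*K - √5/9 (x(K) = (K² - 9*K) - √5/9 = K² - 9*K - √5/9)
(1656 + x(2*3))*(-4725 - 1016) = (1656 + ((2*3)² - 18*3 - √5/9))*(-4725 - 1016) = (1656 + (6² - 9*6 - √5/9))*(-5741) = (1656 + (36 - 54 - √5/9))*(-5741) = (1656 + (-18 - √5/9))*(-5741) = (1638 - √5/9)*(-5741) = -9403758 + 5741*√5/9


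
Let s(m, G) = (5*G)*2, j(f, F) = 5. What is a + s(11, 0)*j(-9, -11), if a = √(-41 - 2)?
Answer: I*√43 ≈ 6.5574*I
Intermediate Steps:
a = I*√43 (a = √(-43) = I*√43 ≈ 6.5574*I)
s(m, G) = 10*G
a + s(11, 0)*j(-9, -11) = I*√43 + (10*0)*5 = I*√43 + 0*5 = I*√43 + 0 = I*√43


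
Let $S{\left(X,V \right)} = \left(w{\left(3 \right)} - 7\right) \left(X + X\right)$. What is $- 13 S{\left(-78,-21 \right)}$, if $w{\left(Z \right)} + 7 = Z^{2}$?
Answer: $-10140$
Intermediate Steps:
$w{\left(Z \right)} = -7 + Z^{2}$
$S{\left(X,V \right)} = - 10 X$ ($S{\left(X,V \right)} = \left(\left(-7 + 3^{2}\right) - 7\right) \left(X + X\right) = \left(\left(-7 + 9\right) - 7\right) 2 X = \left(2 - 7\right) 2 X = - 5 \cdot 2 X = - 10 X$)
$- 13 S{\left(-78,-21 \right)} = - 13 \left(\left(-10\right) \left(-78\right)\right) = \left(-13\right) 780 = -10140$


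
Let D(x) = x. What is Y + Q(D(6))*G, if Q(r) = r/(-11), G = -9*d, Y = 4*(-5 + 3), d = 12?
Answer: 560/11 ≈ 50.909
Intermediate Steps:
Y = -8 (Y = 4*(-2) = -8)
G = -108 (G = -9*12 = -108)
Q(r) = -r/11 (Q(r) = r*(-1/11) = -r/11)
Y + Q(D(6))*G = -8 - 1/11*6*(-108) = -8 - 6/11*(-108) = -8 + 648/11 = 560/11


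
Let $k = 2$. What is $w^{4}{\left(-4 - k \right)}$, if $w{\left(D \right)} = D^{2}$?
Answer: $1679616$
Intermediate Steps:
$w^{4}{\left(-4 - k \right)} = \left(\left(-4 - 2\right)^{2}\right)^{4} = \left(\left(-6\right)^{2}\right)^{4} = 36^{4} = 1679616$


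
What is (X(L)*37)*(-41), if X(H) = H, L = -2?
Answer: 3034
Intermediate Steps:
(X(L)*37)*(-41) = -2*37*(-41) = -74*(-41) = 3034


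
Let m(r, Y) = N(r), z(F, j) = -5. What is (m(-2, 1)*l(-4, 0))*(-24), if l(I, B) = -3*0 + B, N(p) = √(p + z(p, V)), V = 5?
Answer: 0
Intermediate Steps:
N(p) = √(-5 + p) (N(p) = √(p - 5) = √(-5 + p))
l(I, B) = B (l(I, B) = 0 + B = B)
m(r, Y) = √(-5 + r)
(m(-2, 1)*l(-4, 0))*(-24) = (√(-5 - 2)*0)*(-24) = (√(-7)*0)*(-24) = ((I*√7)*0)*(-24) = 0*(-24) = 0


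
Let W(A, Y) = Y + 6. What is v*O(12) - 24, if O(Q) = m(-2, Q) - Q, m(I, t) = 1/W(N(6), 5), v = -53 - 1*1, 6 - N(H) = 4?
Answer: 6810/11 ≈ 619.09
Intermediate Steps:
N(H) = 2 (N(H) = 6 - 1*4 = 6 - 4 = 2)
W(A, Y) = 6 + Y
v = -54 (v = -53 - 1 = -54)
m(I, t) = 1/11 (m(I, t) = 1/(6 + 5) = 1/11)
O(Q) = 1/11 - Q
v*O(12) - 24 = -54*(1/11 - 1*12) - 24 = -54*(1/11 - 12) - 24 = -54*(-131/11) - 24 = 7074/11 - 24 = 6810/11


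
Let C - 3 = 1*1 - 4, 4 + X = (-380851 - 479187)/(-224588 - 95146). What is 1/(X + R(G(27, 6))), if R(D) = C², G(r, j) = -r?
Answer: -159867/209449 ≈ -0.76327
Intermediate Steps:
X = -209449/159867 (X = -4 + (-380851 - 479187)/(-224588 - 95146) = -4 - 860038/(-319734) = -4 - 860038*(-1/319734) = -4 + 430019/159867 = -209449/159867 ≈ -1.3101)
C = 0 (C = 3 + (1*1 - 4) = 3 + (1 - 4) = 3 - 3 = 0)
R(D) = 0 (R(D) = 0² = 0)
1/(X + R(G(27, 6))) = 1/(-209449/159867 + 0) = 1/(-209449/159867) = -159867/209449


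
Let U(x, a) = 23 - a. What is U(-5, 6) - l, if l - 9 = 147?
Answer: -139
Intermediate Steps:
l = 156 (l = 9 + 147 = 156)
U(-5, 6) - l = (23 - 1*6) - 1*156 = (23 - 6) - 156 = 17 - 156 = -139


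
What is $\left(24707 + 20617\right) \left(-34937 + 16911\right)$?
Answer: $-817010424$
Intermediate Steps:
$\left(24707 + 20617\right) \left(-34937 + 16911\right) = 45324 \left(-18026\right) = -817010424$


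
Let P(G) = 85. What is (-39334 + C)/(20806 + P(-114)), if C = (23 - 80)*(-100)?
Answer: -33634/20891 ≈ -1.6100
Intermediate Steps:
C = 5700 (C = -57*(-100) = 5700)
(-39334 + C)/(20806 + P(-114)) = (-39334 + 5700)/(20806 + 85) = -33634/20891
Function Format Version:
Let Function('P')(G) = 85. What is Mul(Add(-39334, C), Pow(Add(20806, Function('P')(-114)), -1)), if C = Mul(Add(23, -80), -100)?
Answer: Rational(-33634, 20891) ≈ -1.6100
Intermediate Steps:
C = 5700 (C = Mul(-57, -100) = 5700)
Mul(Add(-39334, C), Pow(Add(20806, Function('P')(-114)), -1)) = Mul(Add(-39334, 5700), Pow(Add(20806, 85), -1)) = Mul(-33634, Pow(20891, -1)) = Mul(-33634, Rational(1, 20891)) = Rational(-33634, 20891)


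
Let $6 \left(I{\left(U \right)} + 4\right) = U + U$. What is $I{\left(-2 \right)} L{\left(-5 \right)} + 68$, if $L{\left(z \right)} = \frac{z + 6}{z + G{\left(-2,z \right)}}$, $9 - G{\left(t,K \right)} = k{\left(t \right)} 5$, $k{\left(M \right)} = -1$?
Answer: $\frac{1822}{27} \approx 67.481$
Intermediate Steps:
$I{\left(U \right)} = -4 + \frac{U}{3}$ ($I{\left(U \right)} = -4 + \frac{U + U}{6} = -4 + \frac{2 U}{6} = -4 + \frac{U}{3}$)
$G{\left(t,K \right)} = 14$ ($G{\left(t,K \right)} = 9 - \left(-1\right) 5 = 9 - -5 = 9 + 5 = 14$)
$L{\left(z \right)} = \frac{6 + z}{14 + z}$ ($L{\left(z \right)} = \frac{z + 6}{z + 14} = \frac{6 + z}{14 + z}$)
$I{\left(-2 \right)} L{\left(-5 \right)} + 68 = \left(-4 + \frac{1}{3} \left(-2\right)\right) \frac{6 - 5}{14 - 5} + 68 = \left(-4 - \frac{2}{3}\right) \frac{1}{9} \cdot 1 + 68 = - \frac{14 \cdot \frac{1}{9} \cdot 1}{3} + 68 = \left(- \frac{14}{3}\right) \frac{1}{9} + 68 = - \frac{14}{27} + 68 = \frac{1822}{27}$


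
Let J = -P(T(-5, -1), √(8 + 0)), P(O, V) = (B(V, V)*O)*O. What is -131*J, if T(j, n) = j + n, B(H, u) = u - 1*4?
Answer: -18864 + 9432*√2 ≈ -5525.1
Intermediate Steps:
B(H, u) = -4 + u (B(H, u) = u - 4 = -4 + u)
P(O, V) = O²*(-4 + V) (P(O, V) = ((-4 + V)*O)*O = (O*(-4 + V))*O = O²*(-4 + V))
J = 144 - 72*√2 (J = -(-5 - 1)²*(-4 + √(8 + 0)) = -(-6)²*(-4 + √8) = -36*(-4 + 2*√2) = -(-144 + 72*√2) = 144 - 72*√2 ≈ 42.177)
-131*J = -131*(144 - 72*√2) = -18864 + 9432*√2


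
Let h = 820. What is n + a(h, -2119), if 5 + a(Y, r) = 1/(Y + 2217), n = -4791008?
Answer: -14550306480/3037 ≈ -4.7910e+6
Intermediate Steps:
a(Y, r) = -5 + 1/(2217 + Y) (a(Y, r) = -5 + 1/(Y + 2217) = -5 + 1/(2217 + Y))
n + a(h, -2119) = -4791008 + (-11084 - 5*820)/(2217 + 820) = -4791008 + (-11084 - 4100)/3037 = -4791008 + (1/3037)*(-15184) = -4791008 - 15184/3037 = -14550306480/3037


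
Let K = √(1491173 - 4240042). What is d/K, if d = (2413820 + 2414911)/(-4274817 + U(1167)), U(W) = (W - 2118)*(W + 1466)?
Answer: 1609577*I*√2748869/6211344392400 ≈ 0.00042964*I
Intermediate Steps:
U(W) = (-2118 + W)*(1466 + W)
d = -1609577/2259600 (d = (2413820 + 2414911)/(-4274817 + (-3104988 + 1167² - 652*1167)) = 4828731/(-4274817 + (-3104988 + 1361889 - 760884)) = 4828731/(-4274817 - 2503983) = 4828731/(-6778800) = 4828731*(-1/6778800) = -1609577/2259600 ≈ -0.71233)
K = I*√2748869 (K = √(-2748869) = I*√2748869 ≈ 1658.0*I)
d/K = -1609577*(-I*√2748869/2748869)/2259600 = -(-1609577)*I*√2748869/6211344392400 = 1609577*I*√2748869/6211344392400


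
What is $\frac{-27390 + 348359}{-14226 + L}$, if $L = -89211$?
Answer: $- \frac{320969}{103437} \approx -3.103$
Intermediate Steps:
$\frac{-27390 + 348359}{-14226 + L} = \frac{-27390 + 348359}{-14226 - 89211} = \frac{320969}{-103437} = 320969 \left(- \frac{1}{103437}\right) = - \frac{320969}{103437}$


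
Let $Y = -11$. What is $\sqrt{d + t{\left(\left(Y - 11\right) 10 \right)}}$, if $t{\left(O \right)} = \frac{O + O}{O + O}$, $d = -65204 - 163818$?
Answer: $i \sqrt{229021} \approx 478.56 i$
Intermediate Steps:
$d = -229022$ ($d = -65204 - 163818 = -229022$)
$t{\left(O \right)} = 1$ ($t{\left(O \right)} = \frac{2 O}{2 O} = 2 O \frac{1}{2 O} = 1$)
$\sqrt{d + t{\left(\left(Y - 11\right) 10 \right)}} = \sqrt{-229022 + 1} = \sqrt{-229021} = i \sqrt{229021}$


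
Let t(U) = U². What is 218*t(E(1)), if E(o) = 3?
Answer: 1962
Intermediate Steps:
218*t(E(1)) = 218*3² = 218*9 = 1962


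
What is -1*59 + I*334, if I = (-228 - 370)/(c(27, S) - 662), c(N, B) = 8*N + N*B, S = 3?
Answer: 178197/365 ≈ 488.21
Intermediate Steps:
c(N, B) = 8*N + B*N
I = 598/365 (I = (-228 - 370)/(27*(8 + 3) - 662) = -598/(27*11 - 662) = -598/(297 - 662) = -598/(-365) = -598*(-1/365) = 598/365 ≈ 1.6384)
-1*59 + I*334 = -1*59 + (598/365)*334 = -59 + 199732/365 = 178197/365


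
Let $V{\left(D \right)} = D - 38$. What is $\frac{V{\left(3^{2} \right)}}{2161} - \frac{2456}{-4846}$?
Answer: $\frac{2583441}{5236103} \approx 0.49339$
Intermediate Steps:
$V{\left(D \right)} = -38 + D$
$\frac{V{\left(3^{2} \right)}}{2161} - \frac{2456}{-4846} = \frac{-38 + 3^{2}}{2161} - \frac{2456}{-4846} = \left(-38 + 9\right) \frac{1}{2161} - - \frac{1228}{2423} = \left(-29\right) \frac{1}{2161} + \frac{1228}{2423} = - \frac{29}{2161} + \frac{1228}{2423} = \frac{2583441}{5236103}$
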